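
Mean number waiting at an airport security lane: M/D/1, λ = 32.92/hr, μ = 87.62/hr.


ρ = 32.92/87.62 = 0.3757
M/D/1: Lq = ρ²/(2(1−ρ)) = 0.1412/(2·0.6243) = 0.11306

Final: 0.11306


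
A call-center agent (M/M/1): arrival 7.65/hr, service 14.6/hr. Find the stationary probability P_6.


ρ = 7.65/14.6 = 0.5240
P_n = (1−ρ)·ρ^n = (1 − 0.5240)·0.5240^6 = 0.4760·0.020694 = 0.009851

Final: 0.009851


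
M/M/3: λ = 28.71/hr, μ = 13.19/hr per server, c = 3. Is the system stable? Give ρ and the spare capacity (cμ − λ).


Total capacity cμ = 3·13.19 = 39.57/hr
ρ = λ/(cμ) = 28.71/39.57 = 0.7255
Stable ⇔ ρ < 1: YES
Spare capacity = cμ − λ = 39.57 − 28.71 = 10.86/hr

Final: ρ = 0.7255; stable; margin = 10.86/hr


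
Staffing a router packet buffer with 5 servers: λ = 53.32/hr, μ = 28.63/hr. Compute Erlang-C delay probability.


a = λ/μ = 1.8624; ρ = a/5 = 0.3725
P₀ = 0.154512 (from M/M/c formula)
C(c,a) = [a^c/(c!(1−ρ))]·P₀ = [22.40495/(120·0.6275)]·0.154512
= 0.29753·0.154512 = 0.045972

Final: 0.045972


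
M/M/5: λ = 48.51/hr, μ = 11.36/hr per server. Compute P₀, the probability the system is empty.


a = λ/μ = 48.51/11.36 = 4.2702; ρ = a/c = 0.8540
Σ_{k=0}^{4} a^k/k! (terms k=0..4) = 1.00000 + 4.27025 + 9.11750 + 12.97799 + 13.85481 = 41.22055
Tail: a^5/(5!(1−ρ)) = 1419.92275/(120·0.1460) = 81.07319
P₀ = 1/(41.22055 + 81.07319) = 1/122.29374 = 0.008177

Final: 0.008177


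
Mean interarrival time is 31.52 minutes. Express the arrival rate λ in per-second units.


λ = 1/(interarrival time) in consistent units.
1 second = 0.0166667 min, so λ = 0.0166667/31.52 = 0.0005288 per second

Final: 0.0005288 /sec


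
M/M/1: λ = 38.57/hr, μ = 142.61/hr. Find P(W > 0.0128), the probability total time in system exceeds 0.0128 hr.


W ~ Exponential(μ−λ) for M/M/1.
μ − λ = 142.61 − 38.57 = 104.0400
P(W > t) = e^{−(μ−λ)t} = e^{−1.3317} = 0.264025

Final: 0.264025


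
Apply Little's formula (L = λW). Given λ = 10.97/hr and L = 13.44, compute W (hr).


W = L/λ = 13.44/10.97 = 1.2252 hr

Final: 1.2252 hr


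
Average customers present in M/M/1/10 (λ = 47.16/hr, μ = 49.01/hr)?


ρ = 47.16/49.01 = 0.9623
L = ρ[1 − (K+1)ρ^K + Kρ^(K+1)] / [(1−ρ)(1−ρ^(K+1))]
Numerator: 0.9623·(1 − 11·0.680598 + 10·0.654908) = 0.060134
Denominator: (0.03775)·(0.345092) = 0.013026
L = 0.060134/0.013026 = 4.6164

Final: 4.6164


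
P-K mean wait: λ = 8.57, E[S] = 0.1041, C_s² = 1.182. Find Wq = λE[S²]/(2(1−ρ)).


ρ = λ·E[S] = 8.57·0.1041 = 0.8921
E[S²] = E[S]²(1+C_s²) = 0.1041²·(1+1.182) = 0.023646
Wq = λ·E[S²]/(2(1−ρ)) = 8.57·0.023646/(2·0.1079) = 0.93937 hr

Final: 0.93937 hr


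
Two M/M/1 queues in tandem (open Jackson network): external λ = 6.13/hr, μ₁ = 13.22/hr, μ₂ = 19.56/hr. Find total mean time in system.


Each node sees arrival rate λ = 6.13/hr (tandem ⇒ throughput preserved).
W₁ = 1/(μ₁−λ) = 1/(13.22−6.13) = 0.14104 hr
W₂ = 1/(μ₂−λ) = 1/(19.56−6.13) = 0.07446 hr
W_total = W₁ + W₂ = 0.14104 + 0.07446 = 0.21550 hr

Final: 0.21550 hr


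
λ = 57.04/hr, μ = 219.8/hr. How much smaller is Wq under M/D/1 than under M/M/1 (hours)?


ρ = 57.04/219.8 = 0.2595
Wq(M/M/1) = ρ/(μ−λ) = 0.2595/162.76 = 0.001594 hr
Wq(M/D/1) = ρ/(2(μ−λ)) = 0.0007972 hr
Savings = 0.001594 − 0.0007972 = 0.0007972 hr

Final: 0.0007972 hr


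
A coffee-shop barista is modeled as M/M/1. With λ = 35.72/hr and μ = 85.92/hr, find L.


ρ = λ/μ = 35.72/85.92 = 0.4157
L = ρ/(1−ρ) = 0.4157/(1 − 0.4157) = 0.4157/0.5843 = 0.7116

Final: 0.7116


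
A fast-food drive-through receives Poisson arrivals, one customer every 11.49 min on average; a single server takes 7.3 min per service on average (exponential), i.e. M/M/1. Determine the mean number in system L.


λ = 60/11.49 = 5.2219 /hr
μ = 60/7.3 = 8.2192 /hr
ρ = λ/μ = 5.2219/8.2192 = 0.6353
L = ρ/(1−ρ) = 0.6353/0.3647 = 1.7422

Final: 1.7422


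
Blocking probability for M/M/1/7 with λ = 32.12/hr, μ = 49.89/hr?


ρ = λ/μ = 32.12/49.89 = 0.6438
P_K = (1−ρ)ρ^K/(1−ρ^(K+1)) = (0.3562·0.045849)/(1 − 0.029519)
= 0.016331/0.970481 = 0.016828

Final: 0.016828


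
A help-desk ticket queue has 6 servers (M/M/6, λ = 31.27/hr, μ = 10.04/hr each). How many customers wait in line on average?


a = λ/μ = 3.1145; ρ = a/6 = 0.5191
P₀ = 0.043480
Lq = P₀·a^c·ρ / (c!·(1−ρ)²) = 0.043480·912.77768·0.5191/(720·0.23127)
= 0.12372

Final: 0.12372


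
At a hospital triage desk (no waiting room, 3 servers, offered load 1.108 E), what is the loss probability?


B(c,a) = (a^c/c!) / Σ_{k=0}^{c} a^k/k!
a^3/3! = 0.226709
Σ terms (k=0..3): 1.00000 + 1.10800 + 0.61383 + 0.22671 = 2.948541
B = 0.226709/2.948541 = 0.076888

Final: 0.076888


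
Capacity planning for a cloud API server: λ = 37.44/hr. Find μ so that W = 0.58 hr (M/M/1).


W = 1/(μ−λ) ⇒ μ − λ = 1/W = 1/0.58 = 1.7241
μ = λ + 1/W = 37.44 + 1.7241 = 39.1641 per hr

Final: 39.1641 /hr


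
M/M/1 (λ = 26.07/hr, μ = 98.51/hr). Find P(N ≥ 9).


ρ = 26.07/98.51 = 0.2646
P(N ≥ n) = ρ^n = 0.2646^9 = 0.000006367

Final: 0.000006367


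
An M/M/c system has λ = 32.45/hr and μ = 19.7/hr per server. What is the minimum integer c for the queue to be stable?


Stability requires cμ > λ ⇔ c > λ/μ.
λ/μ = 32.45/19.7 = 1.6472
Minimum integer c = ⌊1.6472⌋ + 1 = 2
Check: 2·19.7 = 39.40 > 32.45, while 1·19.7 = 19.70 ≤ 32.45

Final: 2 servers


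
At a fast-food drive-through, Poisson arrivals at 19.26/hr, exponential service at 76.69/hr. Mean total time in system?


W = 1/(μ−λ) = 1/(76.69 − 19.26) = 1/57.43 = 0.01741 hr

Final: 0.01741 hr


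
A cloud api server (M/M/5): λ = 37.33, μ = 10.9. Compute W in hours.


a = 3.4248; ρ = 0.6850; P₀ = 0.028426
Lq = P₀·a^c·ρ/(c!(1−ρ)²) = 0.77021
Wq = Lq/λ = 0.77021/37.33 = 0.02063 hr
W = Wq + 1/μ = 0.02063 + 0.09174 = 0.11238 hr

Final: 0.11238 hr


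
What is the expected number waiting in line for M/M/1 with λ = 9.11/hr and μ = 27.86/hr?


ρ = 9.11/27.86 = 0.3270
Lq = ρ²/(1−ρ) = 0.1069/0.6730 = 0.1589

Final: 0.1589


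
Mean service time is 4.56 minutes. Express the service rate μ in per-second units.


μ = 1/(service time) in consistent units.
1 second = 0.0166667 min, so μ = 0.0166667/4.56 = 0.003655 per second

Final: 0.003655 /sec


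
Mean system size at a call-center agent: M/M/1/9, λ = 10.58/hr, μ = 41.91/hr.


ρ = 10.58/41.91 = 0.2524
L = ρ[1 − (K+1)ρ^K + Kρ^(K+1)] / [(1−ρ)(1−ρ^(K+1))]
Numerator: 0.2524·(1 − 10·0.000004164 + 9·0.000001051) = 0.252438
Denominator: (0.7476)·(0.999999) = 0.747553
L = 0.252438/0.747553 = 0.3377

Final: 0.3377


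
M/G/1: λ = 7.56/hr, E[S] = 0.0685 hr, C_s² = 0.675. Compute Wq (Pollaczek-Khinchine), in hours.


ρ = λ·E[S] = 7.56·0.0685 = 0.5179
E[S²] = E[S]²(1+C_s²) = 0.0685²·(1+0.675) = 0.007860
Wq = λ·E[S²]/(2(1−ρ)) = 7.56·0.007860/(2·0.4821) = 0.06162 hr

Final: 0.06162 hr


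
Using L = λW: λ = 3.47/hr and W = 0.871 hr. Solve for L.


L = λW = 3.47·0.871 = 3.0224

Final: 3.0224


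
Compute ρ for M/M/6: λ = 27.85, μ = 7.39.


ρ = λ/(cμ) = 27.85/(6·7.39) = 27.85/44.34 = 0.6281

Final: 0.6281


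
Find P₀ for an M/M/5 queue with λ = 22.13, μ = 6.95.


a = λ/μ = 22.13/6.95 = 3.1842; ρ = a/c = 0.6368
Σ_{k=0}^{4} a^k/k! (terms k=0..4) = 1.00000 + 3.18417 + 5.06948 + 5.38070 + 4.28327 = 18.91762
Tail: a^5/(5!(1−ρ)) = 327.32792/(120·0.3632) = 7.51099
P₀ = 1/(18.91762 + 7.51099) = 1/26.42861 = 0.037838

Final: 0.037838


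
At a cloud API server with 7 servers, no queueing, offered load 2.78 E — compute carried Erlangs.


B(7,2.78) = 0.015920 (Erlang-B)
Carried load = a(1 − B) = 2.78·(1 − 0.015920) = 2.78·0.984080 = 2.7357 E

Final: 2.7357 Erlangs


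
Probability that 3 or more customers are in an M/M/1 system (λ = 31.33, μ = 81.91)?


ρ = 31.33/81.91 = 0.3825
P(N ≥ n) = ρ^n = 0.3825^3 = 0.055959

Final: 0.055959


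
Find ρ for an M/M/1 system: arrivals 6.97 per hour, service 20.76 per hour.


ρ = λ/μ = 6.97/20.76 = 0.3357

Final: 0.3357


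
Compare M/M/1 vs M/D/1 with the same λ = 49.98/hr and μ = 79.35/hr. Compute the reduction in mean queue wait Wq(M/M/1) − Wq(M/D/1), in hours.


ρ = 49.98/79.35 = 0.6299
Wq(M/M/1) = ρ/(μ−λ) = 0.6299/29.37 = 0.02145 hr
Wq(M/D/1) = ρ/(2(μ−λ)) = 0.01072 hr
Savings = 0.02145 − 0.01072 = 0.01072 hr

Final: 0.01072 hr


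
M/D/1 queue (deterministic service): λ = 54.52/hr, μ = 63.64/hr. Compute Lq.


ρ = 54.52/63.64 = 0.8567
M/D/1: Lq = ρ²/(2(1−ρ)) = 0.7339/(2·0.1433) = 2.56069

Final: 2.56069


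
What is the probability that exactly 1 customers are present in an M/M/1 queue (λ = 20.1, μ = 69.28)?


ρ = 20.1/69.28 = 0.2901
P_n = (1−ρ)·ρ^n = (1 − 0.2901)·0.2901^1 = 0.7099·0.290127 = 0.205953

Final: 0.205953


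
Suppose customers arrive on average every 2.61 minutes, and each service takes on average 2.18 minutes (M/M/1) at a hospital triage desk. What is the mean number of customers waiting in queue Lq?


λ = 60/2.61 = 22.9885 /hr
μ = 60/2.18 = 27.5229 /hr
ρ = λ/μ = 22.9885/27.5229 = 0.8352
Lq = ρ²/(1−ρ) = 0.6976/0.1648 = 4.2345

Final: 4.2345


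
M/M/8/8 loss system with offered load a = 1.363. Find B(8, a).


B(c,a) = (a^c/c!) / Σ_{k=0}^{c} a^k/k!
a^8/8! = 0.0002954
Σ terms (k=0..8): 1.00000 + 1.36300 + 0.92888 + 0.42202 + 0.14380 + 0.03920 + 0.008905 + 0.001734 + 0.0002954 = 3.907848
B = 0.0002954/3.907848 = 0.00007560

Final: 0.00007560


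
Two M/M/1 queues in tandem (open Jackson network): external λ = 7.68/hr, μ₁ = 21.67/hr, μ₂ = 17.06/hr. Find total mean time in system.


Each node sees arrival rate λ = 7.68/hr (tandem ⇒ throughput preserved).
W₁ = 1/(μ₁−λ) = 1/(21.67−7.68) = 0.07148 hr
W₂ = 1/(μ₂−λ) = 1/(17.06−7.68) = 0.10661 hr
W_total = W₁ + W₂ = 0.07148 + 0.10661 = 0.17809 hr

Final: 0.17809 hr


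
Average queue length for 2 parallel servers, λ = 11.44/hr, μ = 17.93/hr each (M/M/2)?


a = λ/μ = 0.6380; ρ = a/2 = 0.3190
P₀ = 0.516279
Lq = P₀·a^c·ρ / (c!·(1−ρ)²) = 0.516279·0.40709·0.3190/(2·0.46374)
= 0.07229

Final: 0.07229


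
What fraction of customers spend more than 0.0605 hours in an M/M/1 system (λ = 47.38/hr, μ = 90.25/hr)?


W ~ Exponential(μ−λ) for M/M/1.
μ − λ = 90.25 − 47.38 = 42.8700
P(W > t) = e^{−(μ−λ)t} = e^{−2.5936} = 0.074748

Final: 0.074748


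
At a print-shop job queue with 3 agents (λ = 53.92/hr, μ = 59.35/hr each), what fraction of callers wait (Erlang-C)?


a = λ/μ = 0.9085; ρ = a/3 = 0.3028
P₀ = 0.399925 (from M/M/c formula)
C(c,a) = [a^c/(c!(1−ρ))]·P₀ = [0.74987/(6·0.6972)]·0.399925
= 0.17927·0.399925 = 0.071693

Final: 0.071693


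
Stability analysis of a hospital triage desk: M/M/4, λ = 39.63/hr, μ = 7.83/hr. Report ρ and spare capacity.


Total capacity cμ = 4·7.83 = 31.32/hr
ρ = λ/(cμ) = 39.63/31.32 = 1.2653
Stable ⇔ ρ < 1: NO
Spare capacity = cμ − λ = 31.32 − 39.63 = -8.31/hr

Final: ρ = 1.2653; unstable; margin = -8.31/hr


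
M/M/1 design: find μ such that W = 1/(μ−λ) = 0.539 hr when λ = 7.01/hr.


W = 1/(μ−λ) ⇒ μ − λ = 1/W = 1/0.539 = 1.8553
μ = λ + 1/W = 7.01 + 1.8553 = 8.8653 per hr

Final: 8.8653 /hr


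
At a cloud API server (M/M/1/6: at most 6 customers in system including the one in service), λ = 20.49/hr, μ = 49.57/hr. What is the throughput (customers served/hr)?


ρ = 0.4134; P_K = (1−ρ)ρ^6/(1−ρ^7) = 0.002932
λ_eff = λ(1 − P_K) = 20.49·(1 − 0.002932) = 20.49·0.997068 = 20.4299 /hr

Final: 20.4299 /hr


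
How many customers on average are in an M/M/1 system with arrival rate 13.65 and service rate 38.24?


ρ = λ/μ = 13.65/38.24 = 0.3570
L = ρ/(1−ρ) = 0.3570/(1 − 0.3570) = 0.3570/0.6430 = 0.5551

Final: 0.5551


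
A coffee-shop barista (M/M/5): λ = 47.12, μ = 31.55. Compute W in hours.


a = 1.4935; ρ = 0.2987; P₀ = 0.224235
Lq = P₀·a^c·ρ/(c!(1−ρ)²) = 0.008433
Wq = Lq/λ = 0.008433/47.12 = 0.0001790 hr
W = Wq + 1/μ = 0.0001790 + 0.03170 = 0.03187 hr

Final: 0.03187 hr


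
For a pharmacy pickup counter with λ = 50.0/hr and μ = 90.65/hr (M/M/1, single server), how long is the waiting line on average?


ρ = 50.0/90.65 = 0.5516
Lq = ρ²/(1−ρ) = 0.3042/0.4484 = 0.6784

Final: 0.6784


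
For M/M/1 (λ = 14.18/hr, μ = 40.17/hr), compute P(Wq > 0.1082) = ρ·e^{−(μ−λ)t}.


ρ = 14.18/40.17 = 0.3530
P(Wq > t) = ρ·e^{−(μ−λ)t} = 0.3530·e^{−2.8121}
= 0.3530·0.060078 = 0.021207

Final: 0.021207


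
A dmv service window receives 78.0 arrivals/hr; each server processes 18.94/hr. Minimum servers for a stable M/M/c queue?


Stability requires cμ > λ ⇔ c > λ/μ.
λ/μ = 78.0/18.94 = 4.1183
Minimum integer c = ⌊4.1183⌋ + 1 = 5
Check: 5·18.94 = 94.70 > 78.0, while 4·18.94 = 75.76 ≤ 78.0

Final: 5 servers


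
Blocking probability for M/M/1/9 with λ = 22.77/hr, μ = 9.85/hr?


ρ = λ/μ = 22.77/9.85 = 2.3117
P_K = (1−ρ)ρ^K/(1−ρ^(K+1)) = (-1.3117·1885.129549)/(1 − 4357.807090)
= -2472.677541/-4356.807090 = 0.567543

Final: 0.567543


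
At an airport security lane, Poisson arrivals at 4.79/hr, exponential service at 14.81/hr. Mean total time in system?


W = 1/(μ−λ) = 1/(14.81 − 4.79) = 1/10.02 = 0.09980 hr

Final: 0.09980 hr


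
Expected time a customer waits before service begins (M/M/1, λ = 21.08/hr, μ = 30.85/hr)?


ρ = 21.08/30.85 = 0.6833
Wq = ρ/(μ−λ) = 0.6833/(30.85 − 21.08) = 0.6833/9.77 = 0.06994 hr

Final: 0.06994 hr


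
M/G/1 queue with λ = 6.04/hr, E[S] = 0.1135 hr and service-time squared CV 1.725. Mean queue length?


ρ = λ·E[S] = 6.04·0.1135 = 0.6855
Lq = ρ²(1+C_s²)/(2(1−ρ)) = 0.4700·(1+1.725)/(2·0.3145)
= 0.4700·2.7250/0.6289 = 2.03628

Final: 2.03628


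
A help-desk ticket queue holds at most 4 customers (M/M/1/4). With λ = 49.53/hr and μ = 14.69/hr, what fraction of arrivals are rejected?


ρ = λ/μ = 49.53/14.69 = 3.3717
P_K = (1−ρ)ρ^K/(1−ρ^(K+1)) = (-2.3717·129.236780)/(1 − 435.745249)
= -306.508469/-434.745249 = 0.705030

Final: 0.705030


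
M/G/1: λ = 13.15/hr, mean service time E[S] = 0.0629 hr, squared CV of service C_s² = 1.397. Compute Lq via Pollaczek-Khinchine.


ρ = λ·E[S] = 13.15·0.0629 = 0.8271
Lq = ρ²(1+C_s²)/(2(1−ρ)) = 0.6842·(1+1.397)/(2·0.1729)
= 0.6842·2.3970/0.3457 = 4.74333

Final: 4.74333


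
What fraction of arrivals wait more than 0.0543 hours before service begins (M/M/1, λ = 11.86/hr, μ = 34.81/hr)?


ρ = 11.86/34.81 = 0.3407
P(Wq > t) = ρ·e^{−(μ−λ)t} = 0.3407·e^{−1.2462}
= 0.3407·0.287600 = 0.097987

Final: 0.097987


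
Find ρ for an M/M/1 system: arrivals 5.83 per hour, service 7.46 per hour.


ρ = λ/μ = 5.83/7.46 = 0.7815

Final: 0.7815


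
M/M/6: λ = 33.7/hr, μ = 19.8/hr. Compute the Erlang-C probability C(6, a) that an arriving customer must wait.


a = λ/μ = 1.7020; ρ = a/6 = 0.2837
P₀ = 0.182215 (from M/M/c formula)
C(c,a) = [a^c/(c!(1−ρ))]·P₀ = [24.31018/(720·0.7163)]·0.182215
= 0.04713·0.182215 = 0.008589

Final: 0.008589


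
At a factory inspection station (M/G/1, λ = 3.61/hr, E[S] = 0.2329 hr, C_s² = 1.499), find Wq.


ρ = λ·E[S] = 3.61·0.2329 = 0.8408
E[S²] = E[S]²(1+C_s²) = 0.2329²·(1+1.499) = 0.135552
Wq = λ·E[S²]/(2(1−ρ)) = 3.61·0.135552/(2·0.1592) = 1.53658 hr

Final: 1.53658 hr


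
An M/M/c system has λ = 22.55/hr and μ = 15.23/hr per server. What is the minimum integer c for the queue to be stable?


Stability requires cμ > λ ⇔ c > λ/μ.
λ/μ = 22.55/15.23 = 1.4806
Minimum integer c = ⌊1.4806⌋ + 1 = 2
Check: 2·15.23 = 30.46 > 22.55, while 1·15.23 = 15.23 ≤ 22.55

Final: 2 servers


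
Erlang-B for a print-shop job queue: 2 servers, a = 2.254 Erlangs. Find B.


B(c,a) = (a^c/c!) / Σ_{k=0}^{c} a^k/k!
a^2/2! = 2.540258
Σ terms (k=0..2): 1.00000 + 2.25400 + 2.54026 = 5.794258
B = 2.540258/5.794258 = 0.438410

Final: 0.438410


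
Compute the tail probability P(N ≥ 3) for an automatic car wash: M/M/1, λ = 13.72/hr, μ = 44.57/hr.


ρ = 13.72/44.57 = 0.3078
P(N ≥ n) = ρ^n = 0.3078^3 = 0.029170

Final: 0.029170


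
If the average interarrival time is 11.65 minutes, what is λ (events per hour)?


λ = 1/(interarrival time) in consistent units.
1 hour = 60 min, so λ = 60/11.65 = 5.1502 per hour

Final: 5.1502 /hr


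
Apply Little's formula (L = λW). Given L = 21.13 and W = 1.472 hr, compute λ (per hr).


λ = L/W = 21.13/1.472 = 14.3546 /hr

Final: 14.3546 /hr


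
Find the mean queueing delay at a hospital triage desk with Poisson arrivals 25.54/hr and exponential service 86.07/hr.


ρ = 25.54/86.07 = 0.2967
Wq = ρ/(μ−λ) = 0.2967/(86.07 − 25.54) = 0.2967/60.53 = 0.004902 hr

Final: 0.004902 hr


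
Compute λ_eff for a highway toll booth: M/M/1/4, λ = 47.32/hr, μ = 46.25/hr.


ρ = 1.0231; P_K = (1−ρ)ρ^4/(1−ρ^5) = 0.209252
λ_eff = λ(1 − P_K) = 47.32·(1 − 0.209252) = 47.32·0.790748 = 37.4182 /hr

Final: 37.4182 /hr


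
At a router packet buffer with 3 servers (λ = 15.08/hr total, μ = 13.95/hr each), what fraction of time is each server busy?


ρ = λ/(cμ) = 15.08/(3·13.95) = 15.08/41.85 = 0.3603

Final: 0.3603


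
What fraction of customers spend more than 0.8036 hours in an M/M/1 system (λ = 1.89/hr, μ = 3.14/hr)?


W ~ Exponential(μ−λ) for M/M/1.
μ − λ = 3.14 − 1.89 = 1.2500
P(W > t) = e^{−(μ−λ)t} = e^{−1.0045} = 0.366228

Final: 0.366228


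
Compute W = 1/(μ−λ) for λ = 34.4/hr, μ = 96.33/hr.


W = 1/(μ−λ) = 1/(96.33 − 34.4) = 1/61.93 = 0.01615 hr

Final: 0.01615 hr


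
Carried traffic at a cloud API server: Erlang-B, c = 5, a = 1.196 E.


B(5,1.196) = 0.006176 (Erlang-B)
Carried load = a(1 − B) = 1.196·(1 − 0.006176) = 1.196·0.993824 = 1.1886 E

Final: 1.1886 Erlangs


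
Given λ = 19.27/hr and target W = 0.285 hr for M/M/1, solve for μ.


W = 1/(μ−λ) ⇒ μ − λ = 1/W = 1/0.285 = 3.5088
μ = λ + 1/W = 19.27 + 3.5088 = 22.7788 per hr

Final: 22.7788 /hr


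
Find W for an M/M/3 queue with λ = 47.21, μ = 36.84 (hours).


a = 1.2815; ρ = 0.4272; P₀ = 0.269187
Lq = P₀·a^c·ρ/(c!(1−ρ)²) = 0.12291
Wq = Lq/λ = 0.12291/47.21 = 0.002603 hr
W = Wq + 1/μ = 0.002603 + 0.02714 = 0.02975 hr

Final: 0.02975 hr


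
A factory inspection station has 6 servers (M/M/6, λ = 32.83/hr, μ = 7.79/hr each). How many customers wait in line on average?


a = λ/μ = 4.2144; ρ = a/6 = 0.7024
P₀ = 0.012997
Lq = P₀·a^c·ρ / (c!·(1−ρ)²) = 0.012997·5602.74105·0.7024/(720·0.08857)
= 0.80209

Final: 0.80209


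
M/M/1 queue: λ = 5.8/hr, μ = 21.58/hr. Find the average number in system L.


ρ = λ/μ = 5.8/21.58 = 0.2688
L = ρ/(1−ρ) = 0.2688/(1 − 0.2688) = 0.2688/0.7312 = 0.3676

Final: 0.3676


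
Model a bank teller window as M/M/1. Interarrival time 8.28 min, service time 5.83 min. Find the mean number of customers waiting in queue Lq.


λ = 60/8.28 = 7.2464 /hr
μ = 60/5.83 = 10.2916 /hr
ρ = λ/μ = 7.2464/10.2916 = 0.7041
Lq = ρ²/(1−ρ) = 0.4958/0.2959 = 1.6755

Final: 1.6755


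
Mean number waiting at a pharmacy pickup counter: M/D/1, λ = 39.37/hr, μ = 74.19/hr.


ρ = 39.37/74.19 = 0.5307
M/D/1: Lq = ρ²/(2(1−ρ)) = 0.2816/(2·0.4693) = 0.30000

Final: 0.30000


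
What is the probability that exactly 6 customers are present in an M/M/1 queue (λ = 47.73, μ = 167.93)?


ρ = 47.73/167.93 = 0.2842
P_n = (1−ρ)·ρ^n = (1 − 0.2842)·0.2842^6 = 0.7158·0.0005272 = 0.0003774

Final: 0.0003774


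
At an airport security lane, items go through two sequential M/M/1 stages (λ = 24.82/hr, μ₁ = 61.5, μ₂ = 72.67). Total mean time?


Each node sees arrival rate λ = 24.82/hr (tandem ⇒ throughput preserved).
W₁ = 1/(μ₁−λ) = 1/(61.5−24.82) = 0.02726 hr
W₂ = 1/(μ₂−λ) = 1/(72.67−24.82) = 0.02090 hr
W_total = W₁ + W₂ = 0.02726 + 0.02090 = 0.04816 hr

Final: 0.04816 hr


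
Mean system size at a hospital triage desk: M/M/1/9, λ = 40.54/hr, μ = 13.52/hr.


ρ = 40.54/13.52 = 2.9985
L = ρ[1 − (K+1)ρ^K + Kρ^(K+1)] / [(1−ρ)(1−ρ^(K+1))]
Numerator: 2.9985·(1 − 10·19595.821499 + 9·58758.476596) = 998114.813249
Denominator: (-1.9985)·(-58757.476596) = 117428.033849
L = 998114.813249/117428.033849 = 8.4998

Final: 8.4998


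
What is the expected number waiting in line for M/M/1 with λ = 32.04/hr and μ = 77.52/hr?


ρ = 32.04/77.52 = 0.4133
Lq = ρ²/(1−ρ) = 0.1708/0.5867 = 0.2912

Final: 0.2912


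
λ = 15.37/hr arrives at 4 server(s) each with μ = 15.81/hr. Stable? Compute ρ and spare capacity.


Total capacity cμ = 4·15.81 = 63.24/hr
ρ = λ/(cμ) = 15.37/63.24 = 0.2430
Stable ⇔ ρ < 1: YES
Spare capacity = cμ − λ = 63.24 − 15.37 = 47.87/hr

Final: ρ = 0.2430; stable; margin = 47.87/hr


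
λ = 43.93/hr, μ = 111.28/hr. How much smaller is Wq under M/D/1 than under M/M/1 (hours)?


ρ = 43.93/111.28 = 0.3948
Wq(M/M/1) = ρ/(μ−λ) = 0.3948/67.35 = 0.005861 hr
Wq(M/D/1) = ρ/(2(μ−λ)) = 0.002931 hr
Savings = 0.005861 − 0.002931 = 0.002931 hr

Final: 0.002931 hr


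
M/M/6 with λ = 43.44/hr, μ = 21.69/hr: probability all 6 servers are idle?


a = λ/μ = 43.44/21.69 = 2.0028; ρ = a/c = 0.3338
Σ_{k=0}^{5} a^k/k! (terms k=0..5) = 1.00000 + 2.00277 + 2.00554 + 1.33887 + 0.67036 + 0.26852 = 7.28605
Tail: a^6/(6!(1−ρ)) = 64.53296/(720·0.6662) = 0.13454
P₀ = 1/(7.28605 + 0.13454) = 1/7.42059 = 0.134760

Final: 0.134760


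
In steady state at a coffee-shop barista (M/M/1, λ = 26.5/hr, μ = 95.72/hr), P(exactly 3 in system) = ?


ρ = 26.5/95.72 = 0.2768
P_n = (1−ρ)·ρ^n = (1 − 0.2768)·0.2768^3 = 0.7232·0.021219 = 0.015345

Final: 0.015345


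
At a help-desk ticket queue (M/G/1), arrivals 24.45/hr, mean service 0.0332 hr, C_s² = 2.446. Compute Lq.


ρ = λ·E[S] = 24.45·0.0332 = 0.8117
Lq = ρ²(1+C_s²)/(2(1−ρ)) = 0.6589·(1+2.446)/(2·0.1883)
= 0.6589·3.4460/0.3765 = 6.03061

Final: 6.03061


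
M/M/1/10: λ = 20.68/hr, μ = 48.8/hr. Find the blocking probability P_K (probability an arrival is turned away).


ρ = λ/μ = 20.68/48.8 = 0.4238
P_K = (1−ρ)ρ^K/(1−ρ^(K+1)) = (0.5762·0.0001868)/(1 − 0.00007915)
= 0.0001076/0.999921 = 0.0001076

Final: 0.0001076


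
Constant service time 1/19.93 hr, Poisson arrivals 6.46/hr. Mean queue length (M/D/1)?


ρ = 6.46/19.93 = 0.3241
M/D/1: Lq = ρ²/(2(1−ρ)) = 0.1051/(2·0.6759) = 0.07772

Final: 0.07772


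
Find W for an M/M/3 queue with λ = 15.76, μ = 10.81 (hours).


a = 1.4579; ρ = 0.4860; P₀ = 0.220975
Lq = P₀·a^c·ρ/(c!(1−ρ)²) = 0.20990
Wq = Lq/λ = 0.20990/15.76 = 0.01332 hr
W = Wq + 1/μ = 0.01332 + 0.09251 = 0.10583 hr

Final: 0.10583 hr


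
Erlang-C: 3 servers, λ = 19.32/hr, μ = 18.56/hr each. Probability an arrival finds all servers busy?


a = λ/μ = 1.0409; ρ = a/3 = 0.3470
P₀ = 0.348357 (from M/M/c formula)
C(c,a) = [a^c/(c!(1−ρ))]·P₀ = [1.12794/(6·0.6530)]·0.348357
= 0.28788·0.348357 = 0.100285

Final: 0.100285


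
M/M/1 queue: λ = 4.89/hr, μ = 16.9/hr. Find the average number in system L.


ρ = λ/μ = 4.89/16.9 = 0.2893
L = ρ/(1−ρ) = 0.2893/(1 − 0.2893) = 0.2893/0.7107 = 0.4072

Final: 0.4072


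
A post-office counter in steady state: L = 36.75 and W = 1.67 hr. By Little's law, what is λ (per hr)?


λ = L/W = 36.75/1.67 = 22.0060 /hr

Final: 22.0060 /hr


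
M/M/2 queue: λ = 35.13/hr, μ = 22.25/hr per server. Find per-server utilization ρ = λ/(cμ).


ρ = λ/(cμ) = 35.13/(2·22.25) = 35.13/44.50 = 0.7894

Final: 0.7894


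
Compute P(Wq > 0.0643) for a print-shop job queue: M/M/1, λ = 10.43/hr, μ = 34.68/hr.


ρ = 10.43/34.68 = 0.3007
P(Wq > t) = ρ·e^{−(μ−λ)t} = 0.3007·e^{−1.5593}
= 0.3007·0.210288 = 0.063244

Final: 0.063244


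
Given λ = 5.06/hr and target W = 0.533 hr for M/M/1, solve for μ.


W = 1/(μ−λ) ⇒ μ − λ = 1/W = 1/0.533 = 1.8762
μ = λ + 1/W = 5.06 + 1.8762 = 6.9362 per hr

Final: 6.9362 /hr


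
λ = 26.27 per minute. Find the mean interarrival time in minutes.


Mean interarrival time = 1/λ = 1/26.27 minute = 0.03807 minute
In minutes: 0.03807 × 1 = 0.03807 min

Final: 0.03807 min


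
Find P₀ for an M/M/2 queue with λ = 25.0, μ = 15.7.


a = λ/μ = 25.0/15.7 = 1.5924; ρ = a/c = 0.7962
Σ_{k=0}^{1} a^k/k! (terms k=0..1) = 1.00000 + 1.59236 = 2.59236
Tail: a^2/(2!(1−ρ)) = 2.53560/(2·0.2038) = 6.22014
P₀ = 1/(2.59236 + 6.22014) = 1/8.81250 = 0.113475

Final: 0.113475


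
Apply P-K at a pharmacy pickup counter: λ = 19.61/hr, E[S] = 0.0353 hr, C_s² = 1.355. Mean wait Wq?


ρ = λ·E[S] = 19.61·0.0353 = 0.6922
E[S²] = E[S]²(1+C_s²) = 0.0353²·(1+1.355) = 0.002935
Wq = λ·E[S²]/(2(1−ρ)) = 19.61·0.002935/(2·0.3078) = 0.09349 hr

Final: 0.09349 hr


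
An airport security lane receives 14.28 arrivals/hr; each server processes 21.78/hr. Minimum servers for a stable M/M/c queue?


Stability requires cμ > λ ⇔ c > λ/μ.
λ/μ = 14.28/21.78 = 0.6556
Minimum integer c = ⌊0.6556⌋ + 1 = 1
Check: 1·21.78 = 21.78 > 14.28, while 0·21.78 = 0.00 ≤ 14.28

Final: 1 servers


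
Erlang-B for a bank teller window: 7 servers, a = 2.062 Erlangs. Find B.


B(c,a) = (a^c/c!) / Σ_{k=0}^{c} a^k/k!
a^7/7! = 0.031448
Σ terms (k=0..7): 1.00000 + 2.06200 + 2.12592 + 1.46122 + 0.75326 + 0.31064 + 0.10676 + 0.03145 = 7.851245
B = 0.031448/7.851245 = 0.004005

Final: 0.004005


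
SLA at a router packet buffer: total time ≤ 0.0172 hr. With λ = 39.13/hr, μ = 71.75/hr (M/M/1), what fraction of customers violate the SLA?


W ~ Exponential(μ−λ) for M/M/1.
μ − λ = 71.75 − 39.13 = 32.6200
P(W > t) = e^{−(μ−λ)t} = e^{−0.5611} = 0.570602

Final: 0.570602


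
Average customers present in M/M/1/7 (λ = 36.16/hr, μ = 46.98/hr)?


ρ = 36.16/46.98 = 0.7697
L = ρ[1 − (K+1)ρ^K + Kρ^(K+1)] / [(1−ρ)(1−ρ^(K+1))]
Numerator: 0.7697·(1 − 8·0.160032 + 7·0.123175) = 0.447934
Denominator: (0.2303)·(0.876825) = 0.201942
L = 0.447934/0.201942 = 2.2181

Final: 2.2181


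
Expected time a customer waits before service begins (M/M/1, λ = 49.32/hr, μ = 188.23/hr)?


ρ = 49.32/188.23 = 0.2620
Wq = ρ/(μ−λ) = 0.2620/(188.23 − 49.32) = 0.2620/138.91 = 0.001886 hr

Final: 0.001886 hr


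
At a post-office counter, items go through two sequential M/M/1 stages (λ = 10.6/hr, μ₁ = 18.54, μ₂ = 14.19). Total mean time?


Each node sees arrival rate λ = 10.6/hr (tandem ⇒ throughput preserved).
W₁ = 1/(μ₁−λ) = 1/(18.54−10.6) = 0.12594 hr
W₂ = 1/(μ₂−λ) = 1/(14.19−10.6) = 0.27855 hr
W_total = W₁ + W₂ = 0.12594 + 0.27855 = 0.40450 hr

Final: 0.40450 hr


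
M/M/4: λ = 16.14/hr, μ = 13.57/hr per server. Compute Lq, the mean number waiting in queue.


a = λ/μ = 1.1894; ρ = a/4 = 0.2973
P₀ = 0.303416
Lq = P₀·a^c·ρ / (c!·(1−ρ)²) = 0.303416·2.00122·0.2973/(24·0.49372)
= 0.01524

Final: 0.01524


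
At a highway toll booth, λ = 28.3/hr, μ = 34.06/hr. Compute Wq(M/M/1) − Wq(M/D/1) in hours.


ρ = 28.3/34.06 = 0.8309
Wq(M/M/1) = ρ/(μ−λ) = 0.8309/5.76 = 0.14425 hr
Wq(M/D/1) = ρ/(2(μ−λ)) = 0.07213 hr
Savings = 0.14425 − 0.07213 = 0.07213 hr

Final: 0.07213 hr


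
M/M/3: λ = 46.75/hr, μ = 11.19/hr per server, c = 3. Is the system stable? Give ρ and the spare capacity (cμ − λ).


Total capacity cμ = 3·11.19 = 33.57/hr
ρ = λ/(cμ) = 46.75/33.57 = 1.3926
Stable ⇔ ρ < 1: NO
Spare capacity = cμ − λ = 33.57 − 46.75 = -13.18/hr

Final: ρ = 1.3926; unstable; margin = -13.18/hr


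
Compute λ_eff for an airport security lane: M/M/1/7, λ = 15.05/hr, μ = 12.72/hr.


ρ = 1.1832; P_K = (1−ρ)ρ^7/(1−ρ^8) = 0.209320
λ_eff = λ(1 − P_K) = 15.05·(1 − 0.209320) = 15.05·0.790680 = 11.8997 /hr

Final: 11.8997 /hr


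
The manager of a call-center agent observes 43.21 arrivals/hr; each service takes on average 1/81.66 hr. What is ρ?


ρ = λ/μ = 43.21/81.66 = 0.5291

Final: 0.5291


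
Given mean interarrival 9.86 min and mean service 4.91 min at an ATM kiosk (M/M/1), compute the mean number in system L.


λ = 60/9.86 = 6.0852 /hr
μ = 60/4.91 = 12.2200 /hr
ρ = λ/μ = 6.0852/12.2200 = 0.4980
L = ρ/(1−ρ) = 0.4980/0.5020 = 0.9919

Final: 0.9919


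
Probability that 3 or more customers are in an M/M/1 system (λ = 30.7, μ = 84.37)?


ρ = 30.7/84.37 = 0.3639
P(N ≥ n) = ρ^n = 0.3639^3 = 0.048178

Final: 0.048178


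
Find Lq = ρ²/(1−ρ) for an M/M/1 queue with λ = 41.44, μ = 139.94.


ρ = 41.44/139.94 = 0.2961
Lq = ρ²/(1−ρ) = 0.08769/0.7039 = 0.1246

Final: 0.1246


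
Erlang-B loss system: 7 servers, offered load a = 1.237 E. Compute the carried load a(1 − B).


B(7,1.237) = 0.0002552 (Erlang-B)
Carried load = a(1 − B) = 1.237·(1 − 0.0002552) = 1.237·0.999745 = 1.2367 E

Final: 1.2367 Erlangs


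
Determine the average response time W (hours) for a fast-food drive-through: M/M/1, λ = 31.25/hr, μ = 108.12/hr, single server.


W = 1/(μ−λ) = 1/(108.12 − 31.25) = 1/76.87 = 0.01301 hr

Final: 0.01301 hr


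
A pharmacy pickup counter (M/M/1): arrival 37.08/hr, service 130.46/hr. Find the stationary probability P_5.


ρ = 37.08/130.46 = 0.2842
P_n = (1−ρ)·ρ^n = (1 − 0.2842)·0.2842^5 = 0.7158·0.001855 = 0.001328

Final: 0.001328


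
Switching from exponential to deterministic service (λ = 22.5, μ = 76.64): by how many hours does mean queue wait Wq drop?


ρ = 22.5/76.64 = 0.2936
Wq(M/M/1) = ρ/(μ−λ) = 0.2936/54.14 = 0.005423 hr
Wq(M/D/1) = ρ/(2(μ−λ)) = 0.002711 hr
Savings = 0.005423 − 0.002711 = 0.002711 hr

Final: 0.002711 hr


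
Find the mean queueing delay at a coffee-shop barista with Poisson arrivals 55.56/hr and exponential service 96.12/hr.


ρ = 55.56/96.12 = 0.5780
Wq = ρ/(μ−λ) = 0.5780/(96.12 − 55.56) = 0.5780/40.56 = 0.01425 hr

Final: 0.01425 hr


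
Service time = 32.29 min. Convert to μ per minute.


μ = 1/(service time) in consistent units.
1 minute = 1 min, so μ = 1/32.29 = 0.03097 per minute

Final: 0.03097 /min


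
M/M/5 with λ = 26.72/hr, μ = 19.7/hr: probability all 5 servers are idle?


a = λ/μ = 26.72/19.7 = 1.3563; ρ = a/c = 0.2713
Σ_{k=0}^{4} a^k/k! (terms k=0..4) = 1.00000 + 1.35635 + 0.91984 + 0.41587 + 0.14102 = 3.83307
Tail: a^5/(5!(1−ρ)) = 4.59041/(120·0.7287) = 0.05249
P₀ = 1/(3.83307 + 0.05249) = 1/3.88556 = 0.257363

Final: 0.257363


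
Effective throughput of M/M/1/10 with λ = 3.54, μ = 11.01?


ρ = 0.3215; P_K = (1−ρ)ρ^10/(1−ρ^11) = 0.000008011
λ_eff = λ(1 − P_K) = 3.54·(1 − 0.000008011) = 3.54·0.999992 = 3.5400 /hr

Final: 3.5400 /hr


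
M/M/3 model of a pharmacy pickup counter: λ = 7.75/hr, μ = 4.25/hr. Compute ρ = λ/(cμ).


ρ = λ/(cμ) = 7.75/(3·4.25) = 7.75/12.75 = 0.6078

Final: 0.6078


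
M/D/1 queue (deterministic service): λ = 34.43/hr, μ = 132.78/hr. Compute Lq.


ρ = 34.43/132.78 = 0.2593
M/D/1: Lq = ρ²/(2(1−ρ)) = 0.06724/(2·0.7407) = 0.04539

Final: 0.04539


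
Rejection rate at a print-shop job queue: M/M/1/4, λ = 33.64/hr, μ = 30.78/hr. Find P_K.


ρ = λ/μ = 33.64/30.78 = 1.0929
P_K = (1−ρ)ρ^K/(1−ρ^(K+1)) = (-0.09292·1.426755)/(1 − 1.559326)
= -0.132571/-0.559326 = 0.237018

Final: 0.237018


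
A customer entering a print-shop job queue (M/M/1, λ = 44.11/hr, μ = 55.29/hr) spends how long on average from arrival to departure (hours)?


W = 1/(μ−λ) = 1/(55.29 − 44.11) = 1/11.18 = 0.08945 hr

Final: 0.08945 hr


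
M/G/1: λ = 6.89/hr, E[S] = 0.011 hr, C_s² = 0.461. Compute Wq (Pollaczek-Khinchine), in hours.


ρ = λ·E[S] = 6.89·0.011 = 0.07579
E[S²] = E[S]²(1+C_s²) = 0.011²·(1+0.461) = 0.0001768
Wq = λ·E[S²]/(2(1−ρ)) = 6.89·0.0001768/(2·0.9242) = 0.0006590 hr

Final: 0.0006590 hr


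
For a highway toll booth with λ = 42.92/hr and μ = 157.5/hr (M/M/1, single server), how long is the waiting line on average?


ρ = 42.92/157.5 = 0.2725
Lq = ρ²/(1−ρ) = 0.07426/0.7275 = 0.1021

Final: 0.1021


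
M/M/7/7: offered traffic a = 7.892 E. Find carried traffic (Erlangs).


B(7,7.892) = 0.302034 (Erlang-B)
Carried load = a(1 − B) = 7.892·(1 − 0.302034) = 7.892·0.697966 = 5.5083 E

Final: 5.5083 Erlangs


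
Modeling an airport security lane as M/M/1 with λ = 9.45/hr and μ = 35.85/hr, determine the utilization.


ρ = λ/μ = 9.45/35.85 = 0.2636

Final: 0.2636


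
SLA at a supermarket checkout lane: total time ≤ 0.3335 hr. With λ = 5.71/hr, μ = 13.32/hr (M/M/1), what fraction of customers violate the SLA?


W ~ Exponential(μ−λ) for M/M/1.
μ − λ = 13.32 − 5.71 = 7.6100
P(W > t) = e^{−(μ−λ)t} = e^{−2.5379} = 0.079029

Final: 0.079029


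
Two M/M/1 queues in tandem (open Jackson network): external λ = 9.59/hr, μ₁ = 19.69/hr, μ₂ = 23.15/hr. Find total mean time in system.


Each node sees arrival rate λ = 9.59/hr (tandem ⇒ throughput preserved).
W₁ = 1/(μ₁−λ) = 1/(19.69−9.59) = 0.09901 hr
W₂ = 1/(μ₂−λ) = 1/(23.15−9.59) = 0.07375 hr
W_total = W₁ + W₂ = 0.09901 + 0.07375 = 0.17276 hr

Final: 0.17276 hr


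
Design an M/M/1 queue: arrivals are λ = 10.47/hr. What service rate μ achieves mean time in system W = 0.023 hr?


W = 1/(μ−λ) ⇒ μ − λ = 1/W = 1/0.023 = 43.4783
μ = λ + 1/W = 10.47 + 43.4783 = 53.9483 per hr

Final: 53.9483 /hr


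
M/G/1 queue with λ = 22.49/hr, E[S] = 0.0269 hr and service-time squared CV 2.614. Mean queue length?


ρ = λ·E[S] = 22.49·0.0269 = 0.6050
Lq = ρ²(1+C_s²)/(2(1−ρ)) = 0.3660·(1+2.614)/(2·0.3950)
= 0.3660·3.6140/0.7900 = 1.67426

Final: 1.67426


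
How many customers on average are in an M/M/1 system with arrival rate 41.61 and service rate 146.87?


ρ = λ/μ = 41.61/146.87 = 0.2833
L = ρ/(1−ρ) = 0.2833/(1 − 0.2833) = 0.2833/0.7167 = 0.3953

Final: 0.3953


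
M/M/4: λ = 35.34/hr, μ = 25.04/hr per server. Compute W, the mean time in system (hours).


a = 1.4113; ρ = 0.3528; P₀ = 0.242056
Lq = P₀·a^c·ρ/(c!(1−ρ)²) = 0.03371
Wq = Lq/λ = 0.03371/35.34 = 0.0009539 hr
W = Wq + 1/μ = 0.0009539 + 0.03994 = 0.04089 hr

Final: 0.04089 hr


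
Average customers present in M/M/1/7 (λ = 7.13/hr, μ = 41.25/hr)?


ρ = 7.13/41.25 = 0.1728
L = ρ[1 − (K+1)ρ^K + Kρ^(K+1)] / [(1−ρ)(1−ρ^(K+1))]
Numerator: 0.1728·(1 − 8·0.000004610 + 7·0.0000007968) = 0.172843
Denominator: (0.8272)·(0.999999) = 0.827151
L = 0.172843/0.827151 = 0.2090

Final: 0.2090


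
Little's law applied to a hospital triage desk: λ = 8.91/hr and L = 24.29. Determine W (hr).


W = L/λ = 24.29/8.91 = 2.7262 hr

Final: 2.7262 hr


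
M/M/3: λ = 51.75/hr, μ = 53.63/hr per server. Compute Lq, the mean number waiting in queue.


a = λ/μ = 0.9649; ρ = a/3 = 0.3216
P₀ = 0.377180
Lq = P₀·a^c·ρ / (c!·(1−ρ)²) = 0.377180·0.89848·0.3216/(6·0.46016)
= 0.03948

Final: 0.03948


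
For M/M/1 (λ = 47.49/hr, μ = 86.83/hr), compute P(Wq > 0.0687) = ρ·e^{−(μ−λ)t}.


ρ = 47.49/86.83 = 0.5469
P(Wq > t) = ρ·e^{−(μ−λ)t} = 0.5469·e^{−2.7027}
= 0.5469·0.067027 = 0.036659

Final: 0.036659


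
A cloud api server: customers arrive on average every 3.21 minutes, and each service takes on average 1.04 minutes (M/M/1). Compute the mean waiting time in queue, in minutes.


λ = 60/3.21 = 18.6916 /hr
μ = 60/1.04 = 57.6923 /hr
ρ = λ/μ = 18.6916/57.6923 = 0.3240
Wq = ρ/(μ−λ) = 0.3240/(57.6923−18.6916) = 0.008307 hr
In minutes: 0.008307·60 = 0.4984 min

Final: 0.4984 min


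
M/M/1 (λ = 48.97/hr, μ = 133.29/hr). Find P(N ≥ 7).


ρ = 48.97/133.29 = 0.3674
P(N ≥ n) = ρ^n = 0.3674^7 = 0.0009035

Final: 0.0009035


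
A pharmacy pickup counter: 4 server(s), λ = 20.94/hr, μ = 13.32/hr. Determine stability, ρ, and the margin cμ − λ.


Total capacity cμ = 4·13.32 = 53.28/hr
ρ = λ/(cμ) = 20.94/53.28 = 0.3930
Stable ⇔ ρ < 1: YES
Spare capacity = cμ − λ = 53.28 − 20.94 = 32.34/hr

Final: ρ = 0.3930; stable; margin = 32.34/hr


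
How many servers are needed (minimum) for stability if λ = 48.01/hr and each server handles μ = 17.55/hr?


Stability requires cμ > λ ⇔ c > λ/μ.
λ/μ = 48.01/17.55 = 2.7356
Minimum integer c = ⌊2.7356⌋ + 1 = 3
Check: 3·17.55 = 52.65 > 48.01, while 2·17.55 = 35.10 ≤ 48.01

Final: 3 servers


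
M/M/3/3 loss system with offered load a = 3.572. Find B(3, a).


B(c,a) = (a^c/c!) / Σ_{k=0}^{c} a^k/k!
a^3/3! = 7.595968
Σ terms (k=0..3): 1.00000 + 3.57200 + 6.37959 + 7.59597 = 18.547560
B = 7.595968/18.547560 = 0.409540

Final: 0.409540


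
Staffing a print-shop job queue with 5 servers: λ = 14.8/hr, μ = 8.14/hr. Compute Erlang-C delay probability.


a = λ/μ = 1.8182; ρ = a/5 = 0.3636
P₀ = 0.161594 (from M/M/c formula)
C(c,a) = [a^c/(c!(1−ρ))]·P₀ = [19.86948/(120·0.6364)]·0.161594
= 0.26020·0.161594 = 0.042046

Final: 0.042046


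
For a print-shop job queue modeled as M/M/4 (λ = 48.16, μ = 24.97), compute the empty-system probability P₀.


a = λ/μ = 48.16/24.97 = 1.9287; ρ = a/c = 0.4822
Σ_{k=0}^{3} a^k/k! (terms k=0..3) = 1.00000 + 1.92871 + 1.85997 + 1.19578 = 5.98447
Tail: a^4/(4!(1−ρ)) = 13.83795/(24·0.5178) = 1.11348
P₀ = 1/(5.98447 + 1.11348) = 1/7.09794 = 0.140886

Final: 0.140886


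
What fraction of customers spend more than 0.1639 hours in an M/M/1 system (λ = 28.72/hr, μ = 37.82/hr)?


W ~ Exponential(μ−λ) for M/M/1.
μ − λ = 37.82 − 28.72 = 9.1000
P(W > t) = e^{−(μ−λ)t} = e^{−1.4915} = 0.225037

Final: 0.225037


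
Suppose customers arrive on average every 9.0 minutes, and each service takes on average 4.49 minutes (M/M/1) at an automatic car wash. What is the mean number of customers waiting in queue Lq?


λ = 60/9.0 = 6.6667 /hr
μ = 60/4.49 = 13.3630 /hr
ρ = λ/μ = 6.6667/13.3630 = 0.4989
Lq = ρ²/(1−ρ) = 0.2489/0.5011 = 0.4967

Final: 0.4967


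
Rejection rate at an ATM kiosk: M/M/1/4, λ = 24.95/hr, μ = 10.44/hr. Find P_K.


ρ = λ/μ = 24.95/10.44 = 2.3898
P_K = (1−ρ)ρ^K/(1−ρ^(K+1)) = (-1.3898·32.619718)/(1 − 77.956127)
= -45.336409/-76.956127 = 0.589120

Final: 0.589120


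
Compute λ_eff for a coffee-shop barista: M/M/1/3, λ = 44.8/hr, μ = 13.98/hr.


ρ = 3.2046; P_K = (1−ρ)ρ^3/(1−ρ^4) = 0.694532
λ_eff = λ(1 − P_K) = 44.8·(1 − 0.694532) = 44.8·0.305468 = 13.6850 /hr

Final: 13.6850 /hr


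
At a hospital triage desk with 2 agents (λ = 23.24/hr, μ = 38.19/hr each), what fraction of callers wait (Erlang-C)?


a = λ/μ = 0.6085; ρ = a/2 = 0.3043
P₀ = 0.533427 (from M/M/c formula)
C(c,a) = [a^c/(c!(1−ρ))]·P₀ = [0.37032/(2·0.6957)]·0.533427
= 0.26613·0.533427 = 0.141963

Final: 0.141963


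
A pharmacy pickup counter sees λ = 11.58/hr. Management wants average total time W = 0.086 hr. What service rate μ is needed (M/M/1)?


W = 1/(μ−λ) ⇒ μ − λ = 1/W = 1/0.086 = 11.6279
μ = λ + 1/W = 11.58 + 11.6279 = 23.2079 per hr

Final: 23.2079 /hr


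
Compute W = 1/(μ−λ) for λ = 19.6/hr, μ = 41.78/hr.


W = 1/(μ−λ) = 1/(41.78 − 19.6) = 1/22.18 = 0.04509 hr

Final: 0.04509 hr


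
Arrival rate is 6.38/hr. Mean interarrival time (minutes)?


Mean interarrival time = 1/λ = 1/6.38 hour = 0.15674 hour
In minutes: 0.15674 × 60 = 9.4044 min

Final: 9.4044 min
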